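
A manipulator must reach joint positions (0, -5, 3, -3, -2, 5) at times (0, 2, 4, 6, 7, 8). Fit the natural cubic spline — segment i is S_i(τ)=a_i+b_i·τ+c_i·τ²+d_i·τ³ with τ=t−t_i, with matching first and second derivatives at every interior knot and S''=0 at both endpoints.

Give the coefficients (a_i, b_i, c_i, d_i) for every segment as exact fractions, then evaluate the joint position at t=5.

Δ: Δ0=-5/2, Δ1=4, Δ2=-3, Δ3=1, Δ4=7
row 1: diag=8, rhs=39; c'=1/4, d'=39/8
row 2: denom=8−2·1/4=15/2; d'=(-42−2·39/8)/(15/2)=-69/10
row 3: denom=6−2·4/15=82/15; d'=(24−2·-69/10)/(82/15)=567/82
row 4: denom=4−1·15/82=313/82; d'=(36−1·567/82)/(313/82)=2385/313
back: M4=2385/313
back: M3=567/82−15/82·2385/313=1728/313
back: M2=-69/10−4/15·1728/313=-5241/626
back: M1=39/8−1/4·-5241/626=2181/313
M: M0=0, M1=2181/313, M2=-5241/626, M3=1728/313, M4=2385/313, M5=0
seg 0: a=0, c=M0/2=0, d=(M1−M0)/(6·2)=727/1252, b=Δ0−h0·(2M0+M1)/6=-3019/626
seg 1: a=-5, c=M1/2=2181/626, d=(M2−M1)/(6·2)=-3201/2504, b=Δ1−h1·(2M1+M2)/6=1343/626
seg 2: a=3, c=M2/2=-5241/1252, d=(M3−M2)/(6·2)=2899/2504, b=Δ2−h2·(2M2+M3)/6=232/313
seg 3: a=-3, c=M3/2=864/313, d=(M4−M3)/(6·1)=219/626, b=Δ3−h3·(2M3+M4)/6=-1321/626
seg 4: a=-2, c=M4/2=2385/626, d=(M5−M4)/(6·1)=-795/626, b=Δ4−h4·(2M4+M5)/6=1396/313
t_q=5 → seg 2, τ=1; S=3+232/313·τ+-5241/1252·τ²+2899/2504·τ³=1785/2504

  seg 0: a=0 b=-3019/626 c=0 d=727/1252
  seg 1: a=-5 b=1343/626 c=2181/626 d=-3201/2504
  seg 2: a=3 b=232/313 c=-5241/1252 d=2899/2504
  seg 3: a=-3 b=-1321/626 c=864/313 d=219/626
  seg 4: a=-2 b=1396/313 c=2385/626 d=-795/626
S(5) = 1785/2504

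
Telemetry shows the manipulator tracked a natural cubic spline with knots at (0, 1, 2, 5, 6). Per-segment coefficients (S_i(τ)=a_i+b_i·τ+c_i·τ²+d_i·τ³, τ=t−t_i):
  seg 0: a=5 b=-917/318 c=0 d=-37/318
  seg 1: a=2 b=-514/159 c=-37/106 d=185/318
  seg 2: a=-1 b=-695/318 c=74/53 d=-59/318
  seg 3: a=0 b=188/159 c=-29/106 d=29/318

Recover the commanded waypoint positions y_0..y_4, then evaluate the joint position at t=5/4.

y_0=5 y_1=2 y_2=-1 y_3=0 y_4=1
S(5/4) = 7999/6784

y_0 = S_0(0) = a_0 = 5
y_1 = S_1(0) = a_1 = 2
y_2 = S_2(0) = a_2 = -1
y_3 = S_3(0) = a_3 = 0
y_4 = S_3(1) = 1
t_q=5/4 is in segment 1 (τ=1/4); S_1(τ)=7999/6784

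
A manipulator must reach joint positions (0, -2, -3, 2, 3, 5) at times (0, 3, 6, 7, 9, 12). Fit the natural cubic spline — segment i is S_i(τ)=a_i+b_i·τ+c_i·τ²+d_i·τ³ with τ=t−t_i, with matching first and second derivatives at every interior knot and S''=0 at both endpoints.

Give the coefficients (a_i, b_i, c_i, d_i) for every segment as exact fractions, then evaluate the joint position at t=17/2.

  seg 0: a=0 b=-85/792 c=0 d=-443/7128
  seg 1: a=-2 b=-707/396 c=-443/792 d=2479/7128
  seg 2: a=-3 b=3365/792 c=509/198 d=-131/72
  seg 3: a=2 b=173/44 c=-2287/792 d=58/99
  seg 4: a=3 b=-233/396 c=497/792 d=-497/7128
S(17/2) = 1189/352

Δ: Δ0=-2/3, Δ1=-1/3, Δ2=5, Δ3=1/2, Δ4=2/3
row 1: diag=12, rhs=2; c'=1/4, d'=1/6
row 2: denom=8−3·1/4=29/4; d'=(32−3·1/6)/(29/4)=126/29
row 3: denom=6−1·4/29=170/29; d'=(-27−1·126/29)/(170/29)=-909/170
row 4: denom=10−2·29/85=792/85; d'=(1−2·-909/170)/(792/85)=497/396
back: M4=497/396
back: M3=-909/170−29/85·497/396=-2287/396
back: M2=126/29−4/29·-2287/396=509/99
back: M1=1/6−1/4·509/99=-443/396
M: M0=0, M1=-443/396, M2=509/99, M3=-2287/396, M4=497/396, M5=0
seg 0: a=0, c=M0/2=0, d=(M1−M0)/(6·3)=-443/7128, b=Δ0−h0·(2M0+M1)/6=-85/792
seg 1: a=-2, c=M1/2=-443/792, d=(M2−M1)/(6·3)=2479/7128, b=Δ1−h1·(2M1+M2)/6=-707/396
seg 2: a=-3, c=M2/2=509/198, d=(M3−M2)/(6·1)=-131/72, b=Δ2−h2·(2M2+M3)/6=3365/792
seg 3: a=2, c=M3/2=-2287/792, d=(M4−M3)/(6·2)=58/99, b=Δ3−h3·(2M3+M4)/6=173/44
seg 4: a=3, c=M4/2=497/792, d=(M5−M4)/(6·3)=-497/7128, b=Δ4−h4·(2M4+M5)/6=-233/396
t_q=17/2 → seg 3, τ=3/2; S=2+173/44·τ+-2287/792·τ²+58/99·τ³=1189/352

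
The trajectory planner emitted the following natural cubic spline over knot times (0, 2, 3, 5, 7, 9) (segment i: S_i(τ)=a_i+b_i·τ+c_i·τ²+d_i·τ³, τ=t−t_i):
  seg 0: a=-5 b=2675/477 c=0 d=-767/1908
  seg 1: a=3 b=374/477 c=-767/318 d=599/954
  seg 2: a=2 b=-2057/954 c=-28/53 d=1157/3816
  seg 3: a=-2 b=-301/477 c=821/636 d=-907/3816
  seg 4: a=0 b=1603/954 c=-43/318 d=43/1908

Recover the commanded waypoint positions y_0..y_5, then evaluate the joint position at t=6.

y_0=-5 y_1=3 y_2=2 y_3=-2 y_4=0 y_5=3
S(6) = -669/424

y_0 = S_0(0) = a_0 = -5
y_1 = S_1(0) = a_1 = 3
y_2 = S_2(0) = a_2 = 2
y_3 = S_3(0) = a_3 = -2
y_4 = S_4(0) = a_4 = 0
y_5 = S_4(2) = 3
t_q=6 is in segment 3 (τ=1); S_3(τ)=-669/424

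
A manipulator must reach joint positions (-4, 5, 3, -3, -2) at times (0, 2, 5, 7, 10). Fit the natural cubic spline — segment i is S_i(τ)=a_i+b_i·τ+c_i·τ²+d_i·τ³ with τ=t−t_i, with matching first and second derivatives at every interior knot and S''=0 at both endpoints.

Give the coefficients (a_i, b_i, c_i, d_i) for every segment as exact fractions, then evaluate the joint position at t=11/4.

Δ: Δ0=9/2, Δ1=-2/3, Δ2=-3, Δ3=1/3
row 1: diag=10, rhs=-31; c'=3/10, d'=-31/10
row 2: denom=10−3·3/10=91/10; d'=(-14−3·-31/10)/(91/10)=-47/91
row 3: denom=10−2·20/91=870/91; d'=(20−2·-47/91)/(870/91)=11/5
back: M3=11/5
back: M2=-47/91−20/91·11/5=-1
back: M1=-31/10−3/10·-1=-14/5
M: M0=0, M1=-14/5, M2=-1, M3=11/5, M4=0
seg 0: a=-4, c=M0/2=0, d=(M1−M0)/(6·2)=-7/30, b=Δ0−h0·(2M0+M1)/6=163/30
seg 1: a=5, c=M1/2=-7/5, d=(M2−M1)/(6·3)=1/10, b=Δ1−h1·(2M1+M2)/6=79/30
seg 2: a=3, c=M2/2=-1/2, d=(M3−M2)/(6·2)=4/15, b=Δ2−h2·(2M2+M3)/6=-46/15
seg 3: a=-3, c=M3/2=11/10, d=(M4−M3)/(6·3)=-11/90, b=Δ3−h3·(2M3+M4)/6=-28/15
t_q=11/4 → seg 1, τ=3/4; S=5+79/30·τ+-7/5·τ²+1/10·τ³=3987/640

  seg 0: a=-4 b=163/30 c=0 d=-7/30
  seg 1: a=5 b=79/30 c=-7/5 d=1/10
  seg 2: a=3 b=-46/15 c=-1/2 d=4/15
  seg 3: a=-3 b=-28/15 c=11/10 d=-11/90
S(11/4) = 3987/640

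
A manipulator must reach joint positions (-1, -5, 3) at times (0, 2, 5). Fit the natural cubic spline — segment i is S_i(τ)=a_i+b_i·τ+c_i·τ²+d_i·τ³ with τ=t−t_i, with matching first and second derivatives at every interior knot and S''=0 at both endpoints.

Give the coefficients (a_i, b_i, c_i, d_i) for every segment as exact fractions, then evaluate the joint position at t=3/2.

Δ: Δ0=-2, Δ1=8/3
row 1: diag=10, rhs=28; c'=3/10, d'=14/5
back: M1=14/5
M: M0=0, M1=14/5, M2=0
seg 0: a=-1, c=M0/2=0, d=(M1−M0)/(6·2)=7/30, b=Δ0−h0·(2M0+M1)/6=-44/15
seg 1: a=-5, c=M1/2=7/5, d=(M2−M1)/(6·3)=-7/45, b=Δ1−h1·(2M1+M2)/6=-2/15
t_q=3/2 → seg 0, τ=3/2; S=-1+-44/15·τ+0·τ²+7/30·τ³=-369/80

  seg 0: a=-1 b=-44/15 c=0 d=7/30
  seg 1: a=-5 b=-2/15 c=7/5 d=-7/45
S(3/2) = -369/80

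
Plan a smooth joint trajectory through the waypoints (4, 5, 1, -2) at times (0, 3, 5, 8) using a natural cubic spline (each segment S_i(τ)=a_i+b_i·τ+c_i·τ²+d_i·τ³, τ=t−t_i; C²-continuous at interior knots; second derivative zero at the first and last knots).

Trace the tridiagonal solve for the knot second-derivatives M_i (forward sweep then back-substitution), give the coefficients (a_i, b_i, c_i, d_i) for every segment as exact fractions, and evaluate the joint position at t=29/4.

Δ: Δ0=1/3, Δ1=-2, Δ2=-1
row 1: diag=10, rhs=-14; c'=1/5, d'=-7/5
row 2: denom=10−2·1/5=48/5; d'=(6−2·-7/5)/(48/5)=11/12
back: M2=11/12
back: M1=-7/5−1/5·11/12=-19/12
M: M0=0, M1=-19/12, M2=11/12, M3=0
seg 0: a=4, c=M0/2=0, d=(M1−M0)/(6·3)=-19/216, b=Δ0−h0·(2M0+M1)/6=9/8
seg 1: a=5, c=M1/2=-19/24, d=(M2−M1)/(6·2)=5/24, b=Δ1−h1·(2M1+M2)/6=-5/4
seg 2: a=1, c=M2/2=11/24, d=(M3−M2)/(6·3)=-11/216, b=Δ2−h2·(2M2+M3)/6=-23/12
t_q=29/4 → seg 2, τ=9/4; S=1+-23/12·τ+11/24·τ²+-11/216·τ³=-805/512

  seg 0: a=4 b=9/8 c=0 d=-19/216
  seg 1: a=5 b=-5/4 c=-19/24 d=5/24
  seg 2: a=1 b=-23/12 c=11/24 d=-11/216
S(29/4) = -805/512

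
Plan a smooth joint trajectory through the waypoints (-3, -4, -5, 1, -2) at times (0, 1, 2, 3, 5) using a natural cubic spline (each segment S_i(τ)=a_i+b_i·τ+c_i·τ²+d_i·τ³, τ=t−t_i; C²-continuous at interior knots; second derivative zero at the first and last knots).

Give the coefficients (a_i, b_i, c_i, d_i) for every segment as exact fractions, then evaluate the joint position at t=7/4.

Δ: Δ0=-1, Δ1=-1, Δ2=6, Δ3=-3/2
row 1: diag=4, rhs=0; c'=1/4, d'=0
row 2: denom=4−1·1/4=15/4; d'=(42−1·0)/(15/4)=56/5
row 3: denom=6−1·4/15=86/15; d'=(-45−1·56/5)/(86/15)=-843/86
back: M3=-843/86
back: M2=56/5−4/15·-843/86=594/43
back: M1=0−1/4·594/43=-297/86
M: M0=0, M1=-297/86, M2=594/43, M3=-843/86, M4=0
seg 0: a=-3, c=M0/2=0, d=(M1−M0)/(6·1)=-99/172, b=Δ0−h0·(2M0+M1)/6=-73/172
seg 1: a=-4, c=M1/2=-297/172, d=(M2−M1)/(6·1)=495/172, b=Δ1−h1·(2M1+M2)/6=-185/86
seg 2: a=-5, c=M2/2=297/43, d=(M3−M2)/(6·1)=-677/172, b=Δ2−h2·(2M2+M3)/6=521/172
seg 3: a=1, c=M3/2=-843/172, d=(M4−M3)/(6·2)=281/344, b=Δ3−h3·(2M3+M4)/6=433/86
t_q=7/4 → seg 1, τ=3/4; S=-4+-185/86·τ+-297/172·τ²+495/172·τ³=-59119/11008

  seg 0: a=-3 b=-73/172 c=0 d=-99/172
  seg 1: a=-4 b=-185/86 c=-297/172 d=495/172
  seg 2: a=-5 b=521/172 c=297/43 d=-677/172
  seg 3: a=1 b=433/86 c=-843/172 d=281/344
S(7/4) = -59119/11008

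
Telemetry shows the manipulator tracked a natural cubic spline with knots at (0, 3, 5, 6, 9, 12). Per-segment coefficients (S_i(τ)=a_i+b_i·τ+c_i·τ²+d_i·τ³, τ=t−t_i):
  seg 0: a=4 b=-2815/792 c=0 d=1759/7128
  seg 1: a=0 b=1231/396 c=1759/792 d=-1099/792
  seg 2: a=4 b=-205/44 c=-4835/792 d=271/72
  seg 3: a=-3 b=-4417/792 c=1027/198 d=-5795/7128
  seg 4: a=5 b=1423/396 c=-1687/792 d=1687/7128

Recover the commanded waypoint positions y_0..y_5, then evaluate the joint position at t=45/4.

y_0 = S_0(0) = a_0 = 4
y_1 = S_1(0) = a_1 = 0
y_2 = S_2(0) = a_2 = 4
y_3 = S_3(0) = a_3 = -3
y_4 = S_4(0) = a_4 = 5
y_5 = S_4(3) = 3
t_q=45/4 is in segment 4 (τ=9/4); S_4(τ)=28147/5632

y_0=4 y_1=0 y_2=4 y_3=-3 y_4=5 y_5=3
S(45/4) = 28147/5632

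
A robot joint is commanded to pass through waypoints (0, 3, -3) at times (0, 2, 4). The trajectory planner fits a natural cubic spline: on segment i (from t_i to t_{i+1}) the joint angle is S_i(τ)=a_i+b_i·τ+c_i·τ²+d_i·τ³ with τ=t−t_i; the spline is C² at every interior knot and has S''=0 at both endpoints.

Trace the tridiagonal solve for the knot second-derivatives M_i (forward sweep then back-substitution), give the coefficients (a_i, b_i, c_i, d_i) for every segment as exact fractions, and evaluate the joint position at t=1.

  seg 0: a=0 b=21/8 c=0 d=-9/32
  seg 1: a=3 b=-3/4 c=-27/16 d=9/32
S(1) = 75/32

Δ: Δ0=3/2, Δ1=-3
row 1: diag=8, rhs=-27; c'=1/4, d'=-27/8
back: M1=-27/8
M: M0=0, M1=-27/8, M2=0
seg 0: a=0, c=M0/2=0, d=(M1−M0)/(6·2)=-9/32, b=Δ0−h0·(2M0+M1)/6=21/8
seg 1: a=3, c=M1/2=-27/16, d=(M2−M1)/(6·2)=9/32, b=Δ1−h1·(2M1+M2)/6=-3/4
t_q=1 → seg 0, τ=1; S=0+21/8·τ+0·τ²+-9/32·τ³=75/32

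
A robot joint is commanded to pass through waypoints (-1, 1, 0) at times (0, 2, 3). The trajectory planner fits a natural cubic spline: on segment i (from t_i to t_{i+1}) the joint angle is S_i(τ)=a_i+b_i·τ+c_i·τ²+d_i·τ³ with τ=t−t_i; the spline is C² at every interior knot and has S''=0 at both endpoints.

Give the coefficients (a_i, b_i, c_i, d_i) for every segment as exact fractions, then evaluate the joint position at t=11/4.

  seg 0: a=-1 b=5/3 c=0 d=-1/6
  seg 1: a=1 b=-1/3 c=-1 d=1/3
S(11/4) = 21/64

Δ: Δ0=1, Δ1=-1
row 1: diag=6, rhs=-12; c'=1/6, d'=-2
back: M1=-2
M: M0=0, M1=-2, M2=0
seg 0: a=-1, c=M0/2=0, d=(M1−M0)/(6·2)=-1/6, b=Δ0−h0·(2M0+M1)/6=5/3
seg 1: a=1, c=M1/2=-1, d=(M2−M1)/(6·1)=1/3, b=Δ1−h1·(2M1+M2)/6=-1/3
t_q=11/4 → seg 1, τ=3/4; S=1+-1/3·τ+-1·τ²+1/3·τ³=21/64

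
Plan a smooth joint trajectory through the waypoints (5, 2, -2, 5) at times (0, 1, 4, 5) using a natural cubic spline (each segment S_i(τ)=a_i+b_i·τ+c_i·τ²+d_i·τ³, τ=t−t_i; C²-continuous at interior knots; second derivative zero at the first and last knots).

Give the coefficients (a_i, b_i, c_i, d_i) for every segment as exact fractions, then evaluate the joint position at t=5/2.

  seg 0: a=5 b=-92/33 c=0 d=-7/33
  seg 1: a=2 b=-113/33 c=-7/11 d=4/9
  seg 2: a=-2 b=157/33 c=37/11 d=-37/33
S(5/2) = -135/44

Δ: Δ0=-3, Δ1=-4/3, Δ2=7
row 1: diag=8, rhs=10; c'=3/8, d'=5/4
row 2: denom=8−3·3/8=55/8; d'=(50−3·5/4)/(55/8)=74/11
back: M2=74/11
back: M1=5/4−3/8·74/11=-14/11
M: M0=0, M1=-14/11, M2=74/11, M3=0
seg 0: a=5, c=M0/2=0, d=(M1−M0)/(6·1)=-7/33, b=Δ0−h0·(2M0+M1)/6=-92/33
seg 1: a=2, c=M1/2=-7/11, d=(M2−M1)/(6·3)=4/9, b=Δ1−h1·(2M1+M2)/6=-113/33
seg 2: a=-2, c=M2/2=37/11, d=(M3−M2)/(6·1)=-37/33, b=Δ2−h2·(2M2+M3)/6=157/33
t_q=5/2 → seg 1, τ=3/2; S=2+-113/33·τ+-7/11·τ²+4/9·τ³=-135/44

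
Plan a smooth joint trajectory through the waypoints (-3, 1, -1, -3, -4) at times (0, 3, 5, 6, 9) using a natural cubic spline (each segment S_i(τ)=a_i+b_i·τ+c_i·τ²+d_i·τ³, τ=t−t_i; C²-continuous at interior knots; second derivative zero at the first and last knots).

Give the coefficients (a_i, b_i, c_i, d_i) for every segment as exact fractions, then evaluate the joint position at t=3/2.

Δ: Δ0=4/3, Δ1=-1, Δ2=-2, Δ3=-1/3
row 1: diag=10, rhs=-14; c'=1/5, d'=-7/5
row 2: denom=6−2·1/5=28/5; d'=(-6−2·-7/5)/(28/5)=-4/7
row 3: denom=8−1·5/28=219/28; d'=(10−1·-4/7)/(219/28)=296/219
back: M3=296/219
back: M2=-4/7−5/28·296/219=-178/219
back: M1=-7/5−1/5·-178/219=-271/219
M: M0=0, M1=-271/219, M2=-178/219, M3=296/219, M4=0
seg 0: a=-3, c=M0/2=0, d=(M1−M0)/(6·3)=-271/3942, b=Δ0−h0·(2M0+M1)/6=285/146
seg 1: a=1, c=M1/2=-271/438, d=(M2−M1)/(6·2)=31/876, b=Δ1−h1·(2M1+M2)/6=7/73
seg 2: a=-1, c=M2/2=-89/219, d=(M3−M2)/(6·1)=79/219, b=Δ2−h2·(2M2+M3)/6=-428/219
seg 3: a=-3, c=M3/2=148/219, d=(M4−M3)/(6·3)=-148/1971, b=Δ3−h3·(2M3+M4)/6=-123/73
t_q=3/2 → seg 0, τ=3/2; S=-3+285/146·τ+0·τ²+-271/3942·τ³=-355/1168

  seg 0: a=-3 b=285/146 c=0 d=-271/3942
  seg 1: a=1 b=7/73 c=-271/438 d=31/876
  seg 2: a=-1 b=-428/219 c=-89/219 d=79/219
  seg 3: a=-3 b=-123/73 c=148/219 d=-148/1971
S(3/2) = -355/1168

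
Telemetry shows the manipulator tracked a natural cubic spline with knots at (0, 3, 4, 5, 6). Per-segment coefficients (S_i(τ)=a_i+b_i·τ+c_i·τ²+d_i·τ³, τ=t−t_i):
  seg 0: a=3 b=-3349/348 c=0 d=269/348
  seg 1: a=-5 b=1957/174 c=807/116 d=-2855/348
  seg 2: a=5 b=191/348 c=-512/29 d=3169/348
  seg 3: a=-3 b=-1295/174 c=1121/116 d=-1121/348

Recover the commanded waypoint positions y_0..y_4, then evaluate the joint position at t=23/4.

y_0=3 y_1=-5 y_2=5 y_3=-3 y_4=-4
S(23/4) = -33445/7424

y_0 = S_0(0) = a_0 = 3
y_1 = S_1(0) = a_1 = -5
y_2 = S_2(0) = a_2 = 5
y_3 = S_3(0) = a_3 = -3
y_4 = S_3(1) = -4
t_q=23/4 is in segment 3 (τ=3/4); S_3(τ)=-33445/7424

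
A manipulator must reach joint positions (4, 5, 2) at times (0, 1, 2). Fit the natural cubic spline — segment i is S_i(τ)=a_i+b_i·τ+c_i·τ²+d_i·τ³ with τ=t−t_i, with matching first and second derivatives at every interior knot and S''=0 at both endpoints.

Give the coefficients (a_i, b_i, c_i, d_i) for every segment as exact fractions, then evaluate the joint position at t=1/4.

Δ: Δ0=1, Δ1=-3
row 1: diag=4, rhs=-24; c'=1/4, d'=-6
back: M1=-6
M: M0=0, M1=-6, M2=0
seg 0: a=4, c=M0/2=0, d=(M1−M0)/(6·1)=-1, b=Δ0−h0·(2M0+M1)/6=2
seg 1: a=5, c=M1/2=-3, d=(M2−M1)/(6·1)=1, b=Δ1−h1·(2M1+M2)/6=-1
t_q=1/4 → seg 0, τ=1/4; S=4+2·τ+0·τ²+-1·τ³=287/64

  seg 0: a=4 b=2 c=0 d=-1
  seg 1: a=5 b=-1 c=-3 d=1
S(1/4) = 287/64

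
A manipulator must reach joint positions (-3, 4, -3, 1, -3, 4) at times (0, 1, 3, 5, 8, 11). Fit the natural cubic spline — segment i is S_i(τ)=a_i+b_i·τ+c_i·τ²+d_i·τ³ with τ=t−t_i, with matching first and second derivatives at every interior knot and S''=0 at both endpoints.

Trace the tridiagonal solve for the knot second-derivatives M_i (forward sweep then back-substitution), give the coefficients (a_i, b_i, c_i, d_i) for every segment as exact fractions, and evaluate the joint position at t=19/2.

Δ: Δ0=7, Δ1=-7/2, Δ2=2, Δ3=-4/3, Δ4=7/3
row 1: diag=6, rhs=-63; c'=1/3, d'=-21/2
row 2: denom=8−2·1/3=22/3; d'=(33−2·-21/2)/(22/3)=81/11
row 3: denom=10−2·3/11=104/11; d'=(-20−2·81/11)/(104/11)=-191/52
row 4: denom=12−3·33/104=1149/104; d'=(22−3·-191/52)/(1149/104)=3434/1149
back: M4=3434/1149
back: M3=-191/52−33/104·3434/1149=-1770/383
back: M2=81/11−3/11·-1770/383=3303/383
back: M1=-21/2−1/3·3303/383=-10245/766
M: M0=0, M1=-10245/766, M2=3303/383, M3=-1770/383, M4=3434/1149, M5=0
seg 0: a=-3, c=M0/2=0, d=(M1−M0)/(6·1)=-3415/1532, b=Δ0−h0·(2M0+M1)/6=14139/1532
seg 1: a=4, c=M1/2=-10245/1532, d=(M2−M1)/(6·2)=5617/3064, b=Δ1−h1·(2M1+M2)/6=1947/766
seg 2: a=-3, c=M2/2=3303/766, d=(M3−M2)/(6·2)=-1691/1532, b=Δ2−h2·(2M2+M3)/6=-846/383
seg 3: a=1, c=M3/2=-885/383, d=(M4−M3)/(6·3)=4372/10341, b=Δ3−h3·(2M3+M4)/6=687/383
seg 4: a=-3, c=M4/2=1717/1149, d=(M5−M4)/(6·3)=-1717/10341, b=Δ4−h4·(2M4+M5)/6=-251/383
t_q=19/2 → seg 4, τ=3/2; S=-3+-251/383·τ+1717/1149·τ²+-1717/10341·τ³=-3619/3064

  seg 0: a=-3 b=14139/1532 c=0 d=-3415/1532
  seg 1: a=4 b=1947/766 c=-10245/1532 d=5617/3064
  seg 2: a=-3 b=-846/383 c=3303/766 d=-1691/1532
  seg 3: a=1 b=687/383 c=-885/383 d=4372/10341
  seg 4: a=-3 b=-251/383 c=1717/1149 d=-1717/10341
S(19/2) = -3619/3064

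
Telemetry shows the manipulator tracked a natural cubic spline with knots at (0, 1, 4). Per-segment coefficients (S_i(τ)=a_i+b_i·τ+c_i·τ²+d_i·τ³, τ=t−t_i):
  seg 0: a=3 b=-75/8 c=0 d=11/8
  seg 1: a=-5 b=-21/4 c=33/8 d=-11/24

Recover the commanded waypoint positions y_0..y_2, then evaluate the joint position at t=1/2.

y_0=3 y_1=-5 y_2=4
S(1/2) = -97/64

y_0 = S_0(0) = a_0 = 3
y_1 = S_1(0) = a_1 = -5
y_2 = S_1(3) = 4
t_q=1/2 is in segment 0 (τ=1/2); S_0(τ)=-97/64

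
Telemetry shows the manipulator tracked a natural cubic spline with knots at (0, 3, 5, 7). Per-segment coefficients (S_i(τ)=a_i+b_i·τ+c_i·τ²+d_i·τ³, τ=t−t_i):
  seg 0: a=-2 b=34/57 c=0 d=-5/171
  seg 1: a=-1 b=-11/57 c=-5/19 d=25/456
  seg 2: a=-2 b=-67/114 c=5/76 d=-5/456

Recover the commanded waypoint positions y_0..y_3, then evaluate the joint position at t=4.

y_0 = S_0(0) = a_0 = -2
y_1 = S_1(0) = a_1 = -1
y_2 = S_2(0) = a_2 = -2
y_3 = S_2(2) = -3
t_q=4 is in segment 1 (τ=1); S_1(τ)=-213/152

y_0=-2 y_1=-1 y_2=-2 y_3=-3
S(4) = -213/152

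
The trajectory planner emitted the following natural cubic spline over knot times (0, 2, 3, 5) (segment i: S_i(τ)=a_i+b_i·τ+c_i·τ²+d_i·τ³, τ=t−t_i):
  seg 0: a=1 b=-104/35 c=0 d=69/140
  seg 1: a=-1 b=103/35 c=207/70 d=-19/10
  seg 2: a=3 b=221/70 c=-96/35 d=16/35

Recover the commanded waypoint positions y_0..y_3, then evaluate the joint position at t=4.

y_0=1 y_1=-1 y_2=3 y_3=2
S(4) = 271/70

y_0 = S_0(0) = a_0 = 1
y_1 = S_1(0) = a_1 = -1
y_2 = S_2(0) = a_2 = 3
y_3 = S_2(2) = 2
t_q=4 is in segment 2 (τ=1); S_2(τ)=271/70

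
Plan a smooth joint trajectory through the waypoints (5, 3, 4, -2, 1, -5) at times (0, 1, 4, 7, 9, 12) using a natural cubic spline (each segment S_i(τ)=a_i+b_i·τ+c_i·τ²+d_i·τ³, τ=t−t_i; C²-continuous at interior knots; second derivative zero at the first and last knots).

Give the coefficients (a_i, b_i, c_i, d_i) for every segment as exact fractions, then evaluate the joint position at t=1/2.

  seg 0: a=5 b=-261/106 c=0 d=49/106
  seg 1: a=3 b=-57/53 c=147/106 d=-875/2862
  seg 2: a=4 b=-107/106 c=-217/159 d=329/954
  seg 3: a=-2 b=6/53 c=553/318 d=-665/1272
  seg 4: a=1 b=253/318 c=-889/636 d=889/5724
S(1/2) = 3245/848

Δ: Δ0=-2, Δ1=1/3, Δ2=-2, Δ3=3/2, Δ4=-2
row 1: diag=8, rhs=14; c'=3/8, d'=7/4
row 2: denom=12−3·3/8=87/8; d'=(-14−3·7/4)/(87/8)=-154/87
row 3: denom=10−3·8/29=266/29; d'=(21−3·-154/87)/(266/29)=109/38
row 4: denom=10−2·29/133=1272/133; d'=(-21−2·109/38)/(1272/133)=-889/318
back: M4=-889/318
back: M3=109/38−29/133·-889/318=553/159
back: M2=-154/87−8/29·553/159=-434/159
back: M1=7/4−3/8·-434/159=147/53
M: M0=0, M1=147/53, M2=-434/159, M3=553/159, M4=-889/318, M5=0
seg 0: a=5, c=M0/2=0, d=(M1−M0)/(6·1)=49/106, b=Δ0−h0·(2M0+M1)/6=-261/106
seg 1: a=3, c=M1/2=147/106, d=(M2−M1)/(6·3)=-875/2862, b=Δ1−h1·(2M1+M2)/6=-57/53
seg 2: a=4, c=M2/2=-217/159, d=(M3−M2)/(6·3)=329/954, b=Δ2−h2·(2M2+M3)/6=-107/106
seg 3: a=-2, c=M3/2=553/318, d=(M4−M3)/(6·2)=-665/1272, b=Δ3−h3·(2M3+M4)/6=6/53
seg 4: a=1, c=M4/2=-889/636, d=(M5−M4)/(6·3)=889/5724, b=Δ4−h4·(2M4+M5)/6=253/318
t_q=1/2 → seg 0, τ=1/2; S=5+-261/106·τ+0·τ²+49/106·τ³=3245/848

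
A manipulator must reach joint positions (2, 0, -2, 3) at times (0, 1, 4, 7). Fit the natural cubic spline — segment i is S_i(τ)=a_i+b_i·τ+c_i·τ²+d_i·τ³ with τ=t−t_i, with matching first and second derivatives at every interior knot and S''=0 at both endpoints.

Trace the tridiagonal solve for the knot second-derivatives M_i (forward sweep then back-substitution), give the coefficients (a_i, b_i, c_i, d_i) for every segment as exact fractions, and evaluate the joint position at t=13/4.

Δ: Δ0=-2, Δ1=-2/3, Δ2=5/3
row 1: diag=8, rhs=8; c'=3/8, d'=1
row 2: denom=12−3·3/8=87/8; d'=(14−3·1)/(87/8)=88/87
back: M2=88/87
back: M1=1−3/8·88/87=18/29
M: M0=0, M1=18/29, M2=88/87, M3=0
seg 0: a=2, c=M0/2=0, d=(M1−M0)/(6·1)=3/29, b=Δ0−h0·(2M0+M1)/6=-61/29
seg 1: a=0, c=M1/2=9/29, d=(M2−M1)/(6·3)=17/783, b=Δ1−h1·(2M1+M2)/6=-52/29
seg 2: a=-2, c=M2/2=44/87, d=(M3−M2)/(6·3)=-44/783, b=Δ2−h2·(2M2+M3)/6=19/29
t_q=13/4 → seg 1, τ=9/4; S=0+-52/29·τ+9/29·τ²+17/783·τ³=-4113/1856

  seg 0: a=2 b=-61/29 c=0 d=3/29
  seg 1: a=0 b=-52/29 c=9/29 d=17/783
  seg 2: a=-2 b=19/29 c=44/87 d=-44/783
S(13/4) = -4113/1856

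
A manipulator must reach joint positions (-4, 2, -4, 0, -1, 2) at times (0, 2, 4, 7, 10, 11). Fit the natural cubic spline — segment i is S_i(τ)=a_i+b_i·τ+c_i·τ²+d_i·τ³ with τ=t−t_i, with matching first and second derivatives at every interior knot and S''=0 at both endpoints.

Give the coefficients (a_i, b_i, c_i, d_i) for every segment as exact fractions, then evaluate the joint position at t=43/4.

Δ: Δ0=3, Δ1=-3, Δ2=4/3, Δ3=-1/3, Δ4=3
row 1: diag=8, rhs=-36; c'=1/4, d'=-9/2
row 2: denom=10−2·1/4=19/2; d'=(26−2·-9/2)/(19/2)=70/19
row 3: denom=12−3·6/19=210/19; d'=(-10−3·70/19)/(210/19)=-40/21
row 4: denom=8−3·19/70=503/70; d'=(20−3·-40/21)/(503/70)=1800/503
back: M4=1800/503
back: M3=-40/21−19/70·1800/503=-4340/1509
back: M2=70/19−6/19·-4340/1509=2310/503
back: M1=-9/2−1/4·2310/503=-2841/503
M: M0=0, M1=-2841/503, M2=2310/503, M3=-4340/1509, M4=1800/503, M5=0
seg 0: a=-4, c=M0/2=0, d=(M1−M0)/(6·2)=-947/2012, b=Δ0−h0·(2M0+M1)/6=2456/503
seg 1: a=2, c=M1/2=-2841/1006, d=(M2−M1)/(6·2)=1717/2012, b=Δ1−h1·(2M1+M2)/6=-385/503
seg 2: a=-4, c=M2/2=1155/503, d=(M3−M2)/(6·3)=-5635/13581, b=Δ2−h2·(2M2+M3)/6=-916/503
seg 3: a=0, c=M3/2=-2170/1509, d=(M4−M3)/(6·3)=4870/13581, b=Δ3−h3·(2M3+M4)/6=379/503
seg 4: a=-1, c=M4/2=900/503, d=(M5−M4)/(6·1)=-300/503, b=Δ4−h4·(2M4+M5)/6=909/503
t_q=43/4 → seg 4, τ=3/4; S=-1+909/503·τ+900/503·τ²+-300/503·τ³=8935/8048

  seg 0: a=-4 b=2456/503 c=0 d=-947/2012
  seg 1: a=2 b=-385/503 c=-2841/1006 d=1717/2012
  seg 2: a=-4 b=-916/503 c=1155/503 d=-5635/13581
  seg 3: a=0 b=379/503 c=-2170/1509 d=4870/13581
  seg 4: a=-1 b=909/503 c=900/503 d=-300/503
S(43/4) = 8935/8048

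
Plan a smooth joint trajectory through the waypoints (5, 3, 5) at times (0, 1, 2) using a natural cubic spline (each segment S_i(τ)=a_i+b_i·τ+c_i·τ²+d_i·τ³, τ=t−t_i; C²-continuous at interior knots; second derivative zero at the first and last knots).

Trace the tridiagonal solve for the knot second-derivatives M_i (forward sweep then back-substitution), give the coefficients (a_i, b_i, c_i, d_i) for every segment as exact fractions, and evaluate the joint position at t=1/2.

  seg 0: a=5 b=-3 c=0 d=1
  seg 1: a=3 b=0 c=3 d=-1
S(1/2) = 29/8

Δ: Δ0=-2, Δ1=2
row 1: diag=4, rhs=24; c'=1/4, d'=6
back: M1=6
M: M0=0, M1=6, M2=0
seg 0: a=5, c=M0/2=0, d=(M1−M0)/(6·1)=1, b=Δ0−h0·(2M0+M1)/6=-3
seg 1: a=3, c=M1/2=3, d=(M2−M1)/(6·1)=-1, b=Δ1−h1·(2M1+M2)/6=0
t_q=1/2 → seg 0, τ=1/2; S=5+-3·τ+0·τ²+1·τ³=29/8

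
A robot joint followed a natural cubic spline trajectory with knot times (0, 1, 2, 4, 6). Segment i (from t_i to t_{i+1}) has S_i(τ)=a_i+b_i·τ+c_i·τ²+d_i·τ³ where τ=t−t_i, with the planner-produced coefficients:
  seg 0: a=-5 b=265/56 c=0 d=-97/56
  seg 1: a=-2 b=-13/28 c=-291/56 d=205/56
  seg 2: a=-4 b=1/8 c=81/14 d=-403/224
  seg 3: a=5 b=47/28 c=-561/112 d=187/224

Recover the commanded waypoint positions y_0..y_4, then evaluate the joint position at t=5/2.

y_0 = S_0(0) = a_0 = -5
y_1 = S_1(0) = a_1 = -2
y_2 = S_2(0) = a_2 = -4
y_3 = S_3(0) = a_3 = 5
y_4 = S_3(2) = -5
t_q=5/2 is in segment 2 (τ=1/2); S_2(τ)=-4867/1792

y_0=-5 y_1=-2 y_2=-4 y_3=5 y_4=-5
S(5/2) = -4867/1792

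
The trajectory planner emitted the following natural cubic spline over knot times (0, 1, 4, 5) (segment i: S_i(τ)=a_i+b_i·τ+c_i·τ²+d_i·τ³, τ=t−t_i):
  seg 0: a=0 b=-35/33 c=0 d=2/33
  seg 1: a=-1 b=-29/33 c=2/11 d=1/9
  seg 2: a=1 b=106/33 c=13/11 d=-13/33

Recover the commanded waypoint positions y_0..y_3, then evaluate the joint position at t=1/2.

y_0 = S_0(0) = a_0 = 0
y_1 = S_1(0) = a_1 = -1
y_2 = S_2(0) = a_2 = 1
y_3 = S_2(1) = 5
t_q=1/2 is in segment 0 (τ=1/2); S_0(τ)=-23/44

y_0=0 y_1=-1 y_2=1 y_3=5
S(1/2) = -23/44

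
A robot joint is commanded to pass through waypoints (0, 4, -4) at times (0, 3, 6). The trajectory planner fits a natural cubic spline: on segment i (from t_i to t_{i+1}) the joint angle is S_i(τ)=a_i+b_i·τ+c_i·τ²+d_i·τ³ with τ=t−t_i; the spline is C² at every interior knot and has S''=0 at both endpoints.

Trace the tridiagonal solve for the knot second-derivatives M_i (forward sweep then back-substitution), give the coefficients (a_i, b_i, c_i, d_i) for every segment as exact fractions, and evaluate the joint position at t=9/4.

  seg 0: a=0 b=7/3 c=0 d=-1/9
  seg 1: a=4 b=-2/3 c=-1 d=1/9
S(9/4) = 255/64

Δ: Δ0=4/3, Δ1=-8/3
row 1: diag=12, rhs=-24; c'=1/4, d'=-2
back: M1=-2
M: M0=0, M1=-2, M2=0
seg 0: a=0, c=M0/2=0, d=(M1−M0)/(6·3)=-1/9, b=Δ0−h0·(2M0+M1)/6=7/3
seg 1: a=4, c=M1/2=-1, d=(M2−M1)/(6·3)=1/9, b=Δ1−h1·(2M1+M2)/6=-2/3
t_q=9/4 → seg 0, τ=9/4; S=0+7/3·τ+0·τ²+-1/9·τ³=255/64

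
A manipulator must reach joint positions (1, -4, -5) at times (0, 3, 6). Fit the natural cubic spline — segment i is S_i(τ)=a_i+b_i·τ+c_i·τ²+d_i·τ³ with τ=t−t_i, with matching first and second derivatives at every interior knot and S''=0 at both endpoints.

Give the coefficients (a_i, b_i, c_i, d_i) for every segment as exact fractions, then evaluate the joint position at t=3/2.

Δ: Δ0=-5/3, Δ1=-1/3
row 1: diag=12, rhs=8; c'=1/4, d'=2/3
back: M1=2/3
M: M0=0, M1=2/3, M2=0
seg 0: a=1, c=M0/2=0, d=(M1−M0)/(6·3)=1/27, b=Δ0−h0·(2M0+M1)/6=-2
seg 1: a=-4, c=M1/2=1/3, d=(M2−M1)/(6·3)=-1/27, b=Δ1−h1·(2M1+M2)/6=-1
t_q=3/2 → seg 0, τ=3/2; S=1+-2·τ+0·τ²+1/27·τ³=-15/8

  seg 0: a=1 b=-2 c=0 d=1/27
  seg 1: a=-4 b=-1 c=1/3 d=-1/27
S(3/2) = -15/8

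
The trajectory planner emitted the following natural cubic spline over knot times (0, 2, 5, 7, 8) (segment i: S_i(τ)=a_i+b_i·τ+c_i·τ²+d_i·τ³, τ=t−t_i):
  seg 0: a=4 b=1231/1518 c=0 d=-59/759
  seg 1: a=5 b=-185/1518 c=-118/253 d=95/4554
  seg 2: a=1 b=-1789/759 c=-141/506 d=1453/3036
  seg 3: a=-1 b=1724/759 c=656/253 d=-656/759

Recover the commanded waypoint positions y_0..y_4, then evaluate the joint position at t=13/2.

y_0 = S_0(0) = a_0 = 4
y_1 = S_1(0) = a_1 = 5
y_2 = S_2(0) = a_2 = 1
y_3 = S_3(0) = a_3 = -1
y_4 = S_3(1) = 3
t_q=13/2 is in segment 2 (τ=3/2); S_2(τ)=-12527/8096

y_0=4 y_1=5 y_2=1 y_3=-1 y_4=3
S(13/2) = -12527/8096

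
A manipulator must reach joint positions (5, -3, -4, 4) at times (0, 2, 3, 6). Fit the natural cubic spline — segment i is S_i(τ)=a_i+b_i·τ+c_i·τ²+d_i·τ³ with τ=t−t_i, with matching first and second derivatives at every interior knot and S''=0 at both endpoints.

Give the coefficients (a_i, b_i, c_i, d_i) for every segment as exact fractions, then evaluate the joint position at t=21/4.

Δ: Δ0=-4, Δ1=-1, Δ2=8/3
row 1: diag=6, rhs=18; c'=1/6, d'=3
row 2: denom=8−1·1/6=47/6; d'=(22−1·3)/(47/6)=114/47
back: M2=114/47
back: M1=3−1/6·114/47=122/47
M: M0=0, M1=122/47, M2=114/47, M3=0
seg 0: a=5, c=M0/2=0, d=(M1−M0)/(6·2)=61/282, b=Δ0−h0·(2M0+M1)/6=-686/141
seg 1: a=-3, c=M1/2=61/47, d=(M2−M1)/(6·1)=-4/141, b=Δ1−h1·(2M1+M2)/6=-320/141
seg 2: a=-4, c=M2/2=57/47, d=(M3−M2)/(6·3)=-19/141, b=Δ2−h2·(2M2+M3)/6=34/141
t_q=21/4 → seg 2, τ=9/4; S=-4+34/141·τ+57/47·τ²+-19/141·τ³=3451/3008

  seg 0: a=5 b=-686/141 c=0 d=61/282
  seg 1: a=-3 b=-320/141 c=61/47 d=-4/141
  seg 2: a=-4 b=34/141 c=57/47 d=-19/141
S(21/4) = 3451/3008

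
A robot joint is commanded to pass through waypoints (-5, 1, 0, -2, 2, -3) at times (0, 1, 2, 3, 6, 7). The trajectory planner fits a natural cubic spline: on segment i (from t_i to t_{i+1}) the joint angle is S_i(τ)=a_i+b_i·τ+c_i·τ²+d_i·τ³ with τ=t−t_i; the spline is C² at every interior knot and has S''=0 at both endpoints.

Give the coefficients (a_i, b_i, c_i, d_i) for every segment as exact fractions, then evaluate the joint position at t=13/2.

Δ: Δ0=6, Δ1=-1, Δ2=-2, Δ3=4/3, Δ4=-5
row 1: diag=4, rhs=-42; c'=1/4, d'=-21/2
row 2: denom=4−1·1/4=15/4; d'=(-6−1·-21/2)/(15/4)=6/5
row 3: denom=8−1·4/15=116/15; d'=(20−1·6/5)/(116/15)=141/58
row 4: denom=8−3·45/116=793/116; d'=(-38−3·141/58)/(793/116)=-5254/793
back: M4=-5254/793
back: M3=141/58−45/116·-5254/793=3966/793
back: M2=6/5−4/15·3966/793=-106/793
back: M1=-21/2−1/4·-106/793=-8300/793
M: M0=0, M1=-8300/793, M2=-106/793, M3=3966/793, M4=-5254/793, M5=0
seg 0: a=-5, c=M0/2=0, d=(M1−M0)/(6·1)=-4150/2379, b=Δ0−h0·(2M0+M1)/6=18424/2379
seg 1: a=1, c=M1/2=-4150/793, d=(M2−M1)/(6·1)=4097/2379, b=Δ1−h1·(2M1+M2)/6=5974/2379
seg 2: a=0, c=M2/2=-53/793, d=(M3−M2)/(6·1)=2036/2379, b=Δ2−h2·(2M2+M3)/6=-6635/2379
seg 3: a=-2, c=M3/2=1983/793, d=(M4−M3)/(6·3)=-4610/7137, b=Δ3−h3·(2M3+M4)/6=-65/183
seg 4: a=2, c=M4/2=-2627/793, d=(M5−M4)/(6·1)=2627/2379, b=Δ4−h4·(2M4+M5)/6=-6641/2379
t_q=13/2 → seg 4, τ=1/2; S=2+-6641/2379·τ+-2627/793·τ²+2627/2379·τ³=-545/6344

  seg 0: a=-5 b=18424/2379 c=0 d=-4150/2379
  seg 1: a=1 b=5974/2379 c=-4150/793 d=4097/2379
  seg 2: a=0 b=-6635/2379 c=-53/793 d=2036/2379
  seg 3: a=-2 b=-65/183 c=1983/793 d=-4610/7137
  seg 4: a=2 b=-6641/2379 c=-2627/793 d=2627/2379
S(13/2) = -545/6344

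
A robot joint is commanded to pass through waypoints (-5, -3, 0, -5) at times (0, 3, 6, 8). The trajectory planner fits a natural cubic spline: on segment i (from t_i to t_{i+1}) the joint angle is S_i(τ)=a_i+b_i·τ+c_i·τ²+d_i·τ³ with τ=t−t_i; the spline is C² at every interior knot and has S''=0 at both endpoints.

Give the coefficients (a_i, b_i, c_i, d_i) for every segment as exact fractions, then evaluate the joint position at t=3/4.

  seg 0: a=-5 b=65/222 c=0 d=83/1998
  seg 1: a=-3 b=157/111 c=83/222 d=-341/1998
  seg 2: a=0 b=-211/222 c=-43/37 d=43/222
S(3/4) = -22557/4736

Δ: Δ0=2/3, Δ1=1, Δ2=-5/2
row 1: diag=12, rhs=2; c'=1/4, d'=1/6
row 2: denom=10−3·1/4=37/4; d'=(-21−3·1/6)/(37/4)=-86/37
back: M2=-86/37
back: M1=1/6−1/4·-86/37=83/111
M: M0=0, M1=83/111, M2=-86/37, M3=0
seg 0: a=-5, c=M0/2=0, d=(M1−M0)/(6·3)=83/1998, b=Δ0−h0·(2M0+M1)/6=65/222
seg 1: a=-3, c=M1/2=83/222, d=(M2−M1)/(6·3)=-341/1998, b=Δ1−h1·(2M1+M2)/6=157/111
seg 2: a=0, c=M2/2=-43/37, d=(M3−M2)/(6·2)=43/222, b=Δ2−h2·(2M2+M3)/6=-211/222
t_q=3/4 → seg 0, τ=3/4; S=-5+65/222·τ+0·τ²+83/1998·τ³=-22557/4736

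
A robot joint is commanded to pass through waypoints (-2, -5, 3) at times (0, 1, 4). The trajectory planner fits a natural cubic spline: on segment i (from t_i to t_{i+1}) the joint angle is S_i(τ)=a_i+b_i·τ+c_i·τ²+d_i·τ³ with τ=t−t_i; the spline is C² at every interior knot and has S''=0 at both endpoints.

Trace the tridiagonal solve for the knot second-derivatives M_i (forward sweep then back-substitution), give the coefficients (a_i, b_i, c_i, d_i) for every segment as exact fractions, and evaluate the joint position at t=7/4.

  seg 0: a=-2 b=-89/24 c=0 d=17/24
  seg 1: a=-5 b=-19/12 c=17/8 d=-17/72
S(7/4) = -2607/512

Δ: Δ0=-3, Δ1=8/3
row 1: diag=8, rhs=34; c'=3/8, d'=17/4
back: M1=17/4
M: M0=0, M1=17/4, M2=0
seg 0: a=-2, c=M0/2=0, d=(M1−M0)/(6·1)=17/24, b=Δ0−h0·(2M0+M1)/6=-89/24
seg 1: a=-5, c=M1/2=17/8, d=(M2−M1)/(6·3)=-17/72, b=Δ1−h1·(2M1+M2)/6=-19/12
t_q=7/4 → seg 1, τ=3/4; S=-5+-19/12·τ+17/8·τ²+-17/72·τ³=-2607/512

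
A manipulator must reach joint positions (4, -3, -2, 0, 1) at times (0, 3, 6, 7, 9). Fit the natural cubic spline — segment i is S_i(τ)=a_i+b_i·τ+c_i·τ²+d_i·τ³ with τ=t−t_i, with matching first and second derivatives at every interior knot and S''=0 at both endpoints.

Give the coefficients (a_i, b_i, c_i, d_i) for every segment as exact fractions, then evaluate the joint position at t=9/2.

Δ: Δ0=-7/3, Δ1=1/3, Δ2=2, Δ3=1/2
row 1: diag=12, rhs=16; c'=1/4, d'=4/3
row 2: denom=8−3·1/4=29/4; d'=(10−3·4/3)/(29/4)=24/29
row 3: denom=6−1·4/29=170/29; d'=(-9−1·24/29)/(170/29)=-57/34
back: M3=-57/34
back: M2=24/29−4/29·-57/34=18/17
back: M1=4/3−1/4·18/17=109/102
M: M0=0, M1=109/102, M2=18/17, M3=-57/34, M4=0
seg 0: a=4, c=M0/2=0, d=(M1−M0)/(6·3)=109/1836, b=Δ0−h0·(2M0+M1)/6=-195/68
seg 1: a=-3, c=M1/2=109/204, d=(M2−M1)/(6·3)=-1/1836, b=Δ1−h1·(2M1+M2)/6=-43/34
seg 2: a=-2, c=M2/2=9/17, d=(M3−M2)/(6·1)=-31/68, b=Δ2−h2·(2M2+M3)/6=131/68
seg 3: a=0, c=M3/2=-57/68, d=(M4−M3)/(6·2)=19/136, b=Δ3−h3·(2M3+M4)/6=55/34
t_q=9/2 → seg 1, τ=3/2; S=-3+-43/34·τ+109/204·τ²+-1/1836·τ³=-2011/544

  seg 0: a=4 b=-195/68 c=0 d=109/1836
  seg 1: a=-3 b=-43/34 c=109/204 d=-1/1836
  seg 2: a=-2 b=131/68 c=9/17 d=-31/68
  seg 3: a=0 b=55/34 c=-57/68 d=19/136
S(9/2) = -2011/544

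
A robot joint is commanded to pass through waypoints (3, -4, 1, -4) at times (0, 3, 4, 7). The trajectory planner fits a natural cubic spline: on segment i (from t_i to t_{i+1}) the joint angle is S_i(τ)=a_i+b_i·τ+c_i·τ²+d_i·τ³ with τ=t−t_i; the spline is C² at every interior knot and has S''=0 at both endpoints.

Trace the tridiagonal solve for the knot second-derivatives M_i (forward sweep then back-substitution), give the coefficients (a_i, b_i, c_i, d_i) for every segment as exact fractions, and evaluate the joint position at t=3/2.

Δ: Δ0=-7/3, Δ1=5, Δ2=-5/3
row 1: diag=8, rhs=44; c'=1/8, d'=11/2
row 2: denom=8−1·1/8=63/8; d'=(-40−1·11/2)/(63/8)=-52/9
back: M2=-52/9
back: M1=11/2−1/8·-52/9=56/9
M: M0=0, M1=56/9, M2=-52/9, M3=0
seg 0: a=3, c=M0/2=0, d=(M1−M0)/(6·3)=28/81, b=Δ0−h0·(2M0+M1)/6=-49/9
seg 1: a=-4, c=M1/2=28/9, d=(M2−M1)/(6·1)=-2, b=Δ1−h1·(2M1+M2)/6=35/9
seg 2: a=1, c=M2/2=-26/9, d=(M3−M2)/(6·3)=26/81, b=Δ2−h2·(2M2+M3)/6=37/9
t_q=3/2 → seg 0, τ=3/2; S=3+-49/9·τ+0·τ²+28/81·τ³=-4

  seg 0: a=3 b=-49/9 c=0 d=28/81
  seg 1: a=-4 b=35/9 c=28/9 d=-2
  seg 2: a=1 b=37/9 c=-26/9 d=26/81
S(3/2) = -4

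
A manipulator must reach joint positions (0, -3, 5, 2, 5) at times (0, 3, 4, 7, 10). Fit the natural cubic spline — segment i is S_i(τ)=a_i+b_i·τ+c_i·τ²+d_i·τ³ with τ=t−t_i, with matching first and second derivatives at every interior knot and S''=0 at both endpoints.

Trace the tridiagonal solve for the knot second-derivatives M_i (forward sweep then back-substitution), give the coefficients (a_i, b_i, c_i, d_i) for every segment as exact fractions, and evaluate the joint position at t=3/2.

Δ: Δ0=-1, Δ1=8, Δ2=-1, Δ3=1
row 1: diag=8, rhs=54; c'=1/8, d'=27/4
row 2: denom=8−1·1/8=63/8; d'=(-54−1·27/4)/(63/8)=-54/7
row 3: denom=12−3·8/21=76/7; d'=(12−3·-54/7)/(76/7)=123/38
back: M3=123/38
back: M2=-54/7−8/21·123/38=-170/19
back: M1=27/4−1/8·-170/19=299/38
M: M0=0, M1=299/38, M2=-170/19, M3=123/38, M4=0
seg 0: a=0, c=M0/2=0, d=(M1−M0)/(6·3)=299/684, b=Δ0−h0·(2M0+M1)/6=-375/76
seg 1: a=-3, c=M1/2=299/76, d=(M2−M1)/(6·1)=-213/76, b=Δ1−h1·(2M1+M2)/6=261/38
seg 2: a=5, c=M2/2=-85/19, d=(M3−M2)/(6·3)=463/684, b=Δ2−h2·(2M2+M3)/6=481/76
seg 3: a=2, c=M3/2=123/76, d=(M4−M3)/(6·3)=-41/228, b=Δ3−h3·(2M3+M4)/6=-85/38
t_q=3/2 → seg 0, τ=3/2; S=0+-375/76·τ+0·τ²+299/684·τ³=-3603/608

  seg 0: a=0 b=-375/76 c=0 d=299/684
  seg 1: a=-3 b=261/38 c=299/76 d=-213/76
  seg 2: a=5 b=481/76 c=-85/19 d=463/684
  seg 3: a=2 b=-85/38 c=123/76 d=-41/228
S(3/2) = -3603/608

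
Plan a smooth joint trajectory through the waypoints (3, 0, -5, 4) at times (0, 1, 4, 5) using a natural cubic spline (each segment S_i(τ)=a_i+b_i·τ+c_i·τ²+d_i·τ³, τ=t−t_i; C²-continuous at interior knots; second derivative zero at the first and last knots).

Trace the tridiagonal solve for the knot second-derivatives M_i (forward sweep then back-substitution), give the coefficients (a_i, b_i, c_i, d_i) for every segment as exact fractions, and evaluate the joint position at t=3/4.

  seg 0: a=3 b=-431/165 c=0 d=-64/165
  seg 1: a=0 b=-623/165 c=-64/55 d=28/45
  seg 2: a=-5 b=997/165 c=244/55 d=-244/165
S(3/4) = 193/220

Δ: Δ0=-3, Δ1=-5/3, Δ2=9
row 1: diag=8, rhs=8; c'=3/8, d'=1
row 2: denom=8−3·3/8=55/8; d'=(64−3·1)/(55/8)=488/55
back: M2=488/55
back: M1=1−3/8·488/55=-128/55
M: M0=0, M1=-128/55, M2=488/55, M3=0
seg 0: a=3, c=M0/2=0, d=(M1−M0)/(6·1)=-64/165, b=Δ0−h0·(2M0+M1)/6=-431/165
seg 1: a=0, c=M1/2=-64/55, d=(M2−M1)/(6·3)=28/45, b=Δ1−h1·(2M1+M2)/6=-623/165
seg 2: a=-5, c=M2/2=244/55, d=(M3−M2)/(6·1)=-244/165, b=Δ2−h2·(2M2+M3)/6=997/165
t_q=3/4 → seg 0, τ=3/4; S=3+-431/165·τ+0·τ²+-64/165·τ³=193/220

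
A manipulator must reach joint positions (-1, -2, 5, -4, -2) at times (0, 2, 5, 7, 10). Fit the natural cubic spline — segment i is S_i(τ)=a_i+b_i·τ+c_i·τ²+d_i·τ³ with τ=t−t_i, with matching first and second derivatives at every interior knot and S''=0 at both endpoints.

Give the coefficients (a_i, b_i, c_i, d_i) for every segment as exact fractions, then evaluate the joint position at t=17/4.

Δ: Δ0=-1/2, Δ1=7/3, Δ2=-9/2, Δ3=2/3
row 1: diag=10, rhs=17; c'=3/10, d'=17/10
row 2: denom=10−3·3/10=91/10; d'=(-41−3·17/10)/(91/10)=-461/91
row 3: denom=10−2·20/91=870/91; d'=(31−2·-461/91)/(870/91)=3743/870
back: M3=3743/870
back: M2=-461/91−20/91·3743/870=-523/87
back: M1=17/10−3/10·-523/87=508/145
M: M0=0, M1=508/145, M2=-523/87, M3=3743/870, M4=0
seg 0: a=-1, c=M0/2=0, d=(M1−M0)/(6·2)=127/435, b=Δ0−h0·(2M0+M1)/6=-1451/870
seg 1: a=-2, c=M1/2=254/145, d=(M2−M1)/(6·3)=-4139/7830, b=Δ1−h1·(2M1+M2)/6=1597/870
seg 2: a=5, c=M2/2=-523/174, d=(M3−M2)/(6·2)=997/1160, b=Δ2−h2·(2M2+M3)/6=-838/435
seg 3: a=-4, c=M3/2=3743/1740, d=(M4−M3)/(6·3)=-3743/15660, b=Δ3−h3·(2M3+M4)/6=-3163/870
t_q=17/4 → seg 1, τ=9/4; S=-2+1597/870·τ+254/145·τ²+-4139/7830·τ³=18475/3712

  seg 0: a=-1 b=-1451/870 c=0 d=127/435
  seg 1: a=-2 b=1597/870 c=254/145 d=-4139/7830
  seg 2: a=5 b=-838/435 c=-523/174 d=997/1160
  seg 3: a=-4 b=-3163/870 c=3743/1740 d=-3743/15660
S(17/4) = 18475/3712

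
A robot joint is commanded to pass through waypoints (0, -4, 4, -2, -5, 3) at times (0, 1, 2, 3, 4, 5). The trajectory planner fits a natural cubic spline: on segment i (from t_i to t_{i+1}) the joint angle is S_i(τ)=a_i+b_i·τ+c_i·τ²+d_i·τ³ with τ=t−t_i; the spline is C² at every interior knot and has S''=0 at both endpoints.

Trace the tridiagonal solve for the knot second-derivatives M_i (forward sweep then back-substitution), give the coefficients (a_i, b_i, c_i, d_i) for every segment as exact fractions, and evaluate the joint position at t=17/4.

Δ: Δ0=-4, Δ1=8, Δ2=-6, Δ3=-3, Δ4=8
row 1: diag=4, rhs=72; c'=1/4, d'=18
row 2: denom=4−1·1/4=15/4; d'=(-84−1·18)/(15/4)=-136/5
row 3: denom=4−1·4/15=56/15; d'=(18−1·-136/5)/(56/15)=339/28
row 4: denom=4−1·15/56=209/56; d'=(66−1·339/28)/(209/56)=3018/209
back: M4=3018/209
back: M3=339/28−15/56·3018/209=1722/209
back: M2=-136/5−4/15·1722/209=-6144/209
back: M1=18−1/4·-6144/209=5298/209
M: M0=0, M1=5298/209, M2=-6144/209, M3=1722/209, M4=3018/209, M5=0
seg 0: a=0, c=M0/2=0, d=(M1−M0)/(6·1)=883/209, b=Δ0−h0·(2M0+M1)/6=-1719/209
seg 1: a=-4, c=M1/2=2649/209, d=(M2−M1)/(6·1)=-1907/209, b=Δ1−h1·(2M1+M2)/6=930/209
seg 2: a=4, c=M2/2=-3072/209, d=(M3−M2)/(6·1)=69/11, b=Δ2−h2·(2M2+M3)/6=507/209
seg 3: a=-2, c=M3/2=861/209, d=(M4−M3)/(6·1)=216/209, b=Δ3−h3·(2M3+M4)/6=-1704/209
seg 4: a=-5, c=M4/2=1509/209, d=(M5−M4)/(6·1)=-503/209, b=Δ4−h4·(2M4+M5)/6=666/209
t_q=17/4 → seg 4, τ=1/4; S=-5+666/209·τ+1509/209·τ²+-503/209·τ³=-50691/13376

  seg 0: a=0 b=-1719/209 c=0 d=883/209
  seg 1: a=-4 b=930/209 c=2649/209 d=-1907/209
  seg 2: a=4 b=507/209 c=-3072/209 d=69/11
  seg 3: a=-2 b=-1704/209 c=861/209 d=216/209
  seg 4: a=-5 b=666/209 c=1509/209 d=-503/209
S(17/4) = -50691/13376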